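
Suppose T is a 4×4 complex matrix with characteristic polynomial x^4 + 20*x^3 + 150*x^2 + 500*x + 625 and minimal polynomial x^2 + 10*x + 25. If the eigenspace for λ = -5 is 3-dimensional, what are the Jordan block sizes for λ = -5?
Block sizes for λ = -5: [2, 1, 1]

Step 1 — from the characteristic polynomial, algebraic multiplicity of λ = -5 is 4. From dim ker(T − (-5)·I) = 3, there are exactly 3 Jordan blocks for λ = -5.
Step 2 — from the minimal polynomial, the factor (x + 5)^2 tells us the largest block for λ = -5 has size 2.
Step 3 — with total size 4, 3 blocks, and largest block 2, the block sizes (in nonincreasing order) are [2, 1, 1].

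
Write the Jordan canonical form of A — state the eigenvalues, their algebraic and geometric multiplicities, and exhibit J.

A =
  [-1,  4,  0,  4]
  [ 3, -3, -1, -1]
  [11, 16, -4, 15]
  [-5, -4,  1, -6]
J_1(-5) ⊕ J_2(-3) ⊕ J_1(-3)

The characteristic polynomial is
  det(x·I − A) = x^4 + 14*x^3 + 72*x^2 + 162*x + 135 = (x + 3)^3*(x + 5)

Eigenvalues and multiplicities (the geometric multiplicity of λ is n − rank(A − λI), which equals the number of Jordan blocks for λ):
  λ = -5: algebraic multiplicity = 1, geometric multiplicity = 1
  λ = -3: algebraic multiplicity = 3, geometric multiplicity = 2

Determining the block sizes for each eigenvalue:
  λ = -5: one block (gm = 1), so the single block has size am = 1 → block sizes [1]
  λ = -3: 2 blocks summing to 3 forces exactly one block of size 2 and the rest size 1 → block sizes [2, 1]

Assembling the blocks gives a Jordan form
J =
  [-5,  0,  0,  0]
  [ 0, -3,  1,  0]
  [ 0,  0, -3,  0]
  [ 0,  0,  0, -3]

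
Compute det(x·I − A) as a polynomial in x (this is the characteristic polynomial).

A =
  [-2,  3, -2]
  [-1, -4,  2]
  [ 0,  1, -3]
x^3 + 9*x^2 + 27*x + 27

Expanding det(x·I − A) (e.g. by cofactor expansion or by noting that A is similar to its Jordan form J, which has the same characteristic polynomial as A) gives
  χ_A(x) = x^3 + 9*x^2 + 27*x + 27
which factors as (x + 3)^3. The eigenvalues (with algebraic multiplicities) are λ = -3 with multiplicity 3.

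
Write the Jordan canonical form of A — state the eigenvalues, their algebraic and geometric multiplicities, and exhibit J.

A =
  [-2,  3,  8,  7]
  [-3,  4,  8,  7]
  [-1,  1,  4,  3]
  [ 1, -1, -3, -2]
J_3(1) ⊕ J_1(1)

The characteristic polynomial is
  det(x·I − A) = x^4 - 4*x^3 + 6*x^2 - 4*x + 1 = (x - 1)^4

Eigenvalues and multiplicities (the geometric multiplicity of λ is n − rank(A − λI), which equals the number of Jordan blocks for λ):
  λ = 1: algebraic multiplicity = 4, geometric multiplicity = 2

Determining the block sizes for each eigenvalue:
  λ = 1: with am = 4 and gm = 2, the partition is not yet determined (e.g. several partitions of 4 into 2 parts exist). Let N = A − (1)·I. Computing rank(N^1) = 2, rank(N^2) = 1, rank(N^3) = 0; the number of blocks of size ≥ j is rank(N^{j−1}) − rank(N^j), giving [2, 1, 1]. So we have 1 block(s) of size 3, 1 block(s) of size 1 → block sizes [3, 1]

Assembling the blocks gives a Jordan form
J =
  [1, 1, 0, 0]
  [0, 1, 1, 0]
  [0, 0, 1, 0]
  [0, 0, 0, 1]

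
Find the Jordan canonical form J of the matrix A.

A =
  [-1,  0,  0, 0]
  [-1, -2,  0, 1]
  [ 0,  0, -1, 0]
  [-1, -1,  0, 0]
J_2(-1) ⊕ J_1(-1) ⊕ J_1(-1)

The characteristic polynomial is
  det(x·I − A) = x^4 + 4*x^3 + 6*x^2 + 4*x + 1 = (x + 1)^4

Eigenvalues and multiplicities (the geometric multiplicity of λ is n − rank(A − λI), which equals the number of Jordan blocks for λ):
  λ = -1: algebraic multiplicity = 4, geometric multiplicity = 3

Determining the block sizes for each eigenvalue:
  λ = -1: 3 blocks summing to 4 forces exactly one block of size 2 and the rest size 1 → block sizes [2, 1, 1]

Assembling the blocks gives a Jordan form
J =
  [-1,  1,  0,  0]
  [ 0, -1,  0,  0]
  [ 0,  0, -1,  0]
  [ 0,  0,  0, -1]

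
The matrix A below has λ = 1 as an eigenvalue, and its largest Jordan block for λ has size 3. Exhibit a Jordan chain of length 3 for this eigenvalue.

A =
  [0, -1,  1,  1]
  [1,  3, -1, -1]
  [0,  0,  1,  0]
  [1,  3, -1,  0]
A Jordan chain for λ = 1 of length 3:
v_1 = (1, 0, 0, 1)ᵀ
v_2 = (-1, 1, 0, 1)ᵀ
v_3 = (1, 0, 0, 0)ᵀ

Let N = A − (1)·I. We want v_3 with N^3 v_3 = 0 but N^2 v_3 ≠ 0; then v_{j-1} := N · v_j for j = 3, …, 2.

Pick v_3 = (1, 0, 0, 0)ᵀ.
Then v_2 = N · v_3 = (-1, 1, 0, 1)ᵀ.
Then v_1 = N · v_2 = (1, 0, 0, 1)ᵀ.

Sanity check: (A − (1)·I) v_1 = (0, 0, 0, 0)ᵀ = 0. ✓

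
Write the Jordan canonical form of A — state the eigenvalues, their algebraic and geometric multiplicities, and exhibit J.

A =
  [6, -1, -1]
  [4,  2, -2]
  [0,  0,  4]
J_2(4) ⊕ J_1(4)

The characteristic polynomial is
  det(x·I − A) = x^3 - 12*x^2 + 48*x - 64 = (x - 4)^3

Eigenvalues and multiplicities (the geometric multiplicity of λ is n − rank(A − λI), which equals the number of Jordan blocks for λ):
  λ = 4: algebraic multiplicity = 3, geometric multiplicity = 2

Determining the block sizes for each eigenvalue:
  λ = 4: 2 blocks summing to 3 forces exactly one block of size 2 and the rest size 1 → block sizes [2, 1]

Assembling the blocks gives a Jordan form
J =
  [4, 1, 0]
  [0, 4, 0]
  [0, 0, 4]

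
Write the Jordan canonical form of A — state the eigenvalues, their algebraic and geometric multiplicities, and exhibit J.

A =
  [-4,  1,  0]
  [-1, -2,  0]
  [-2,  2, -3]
J_2(-3) ⊕ J_1(-3)

The characteristic polynomial is
  det(x·I − A) = x^3 + 9*x^2 + 27*x + 27 = (x + 3)^3

Eigenvalues and multiplicities (the geometric multiplicity of λ is n − rank(A − λI), which equals the number of Jordan blocks for λ):
  λ = -3: algebraic multiplicity = 3, geometric multiplicity = 2

Determining the block sizes for each eigenvalue:
  λ = -3: 2 blocks summing to 3 forces exactly one block of size 2 and the rest size 1 → block sizes [2, 1]

Assembling the blocks gives a Jordan form
J =
  [-3,  1,  0]
  [ 0, -3,  0]
  [ 0,  0, -3]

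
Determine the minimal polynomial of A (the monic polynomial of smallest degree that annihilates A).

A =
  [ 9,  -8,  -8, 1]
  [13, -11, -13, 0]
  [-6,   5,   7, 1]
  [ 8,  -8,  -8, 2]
x^3 - 5*x^2 + 8*x - 4

The characteristic polynomial is χ_A(x) = (x - 2)^3*(x - 1), so the eigenvalues are known. The minimal polynomial is
  m_A(x) = Π_λ (x − λ)^{k_λ}
where k_λ is the size of the *largest* Jordan block for λ (equivalently, the smallest k with (A − λI)^k v = 0 for every generalised eigenvector v of λ).

  λ = 1: largest Jordan block has size 1, contributing (x − 1)
  λ = 2: largest Jordan block has size 2, contributing (x − 2)^2

So m_A(x) = (x - 2)^2*(x - 1) = x^3 - 5*x^2 + 8*x - 4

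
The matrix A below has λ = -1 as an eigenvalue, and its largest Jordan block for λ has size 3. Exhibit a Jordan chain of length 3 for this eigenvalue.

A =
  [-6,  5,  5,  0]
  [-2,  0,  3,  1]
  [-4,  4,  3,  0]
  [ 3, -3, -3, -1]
A Jordan chain for λ = -1 of length 3:
v_1 = (-5, -1, -4, 3)ᵀ
v_2 = (-5, -2, -4, 3)ᵀ
v_3 = (1, 0, 0, 0)ᵀ

Let N = A − (-1)·I. We want v_3 with N^3 v_3 = 0 but N^2 v_3 ≠ 0; then v_{j-1} := N · v_j for j = 3, …, 2.

Pick v_3 = (1, 0, 0, 0)ᵀ.
Then v_2 = N · v_3 = (-5, -2, -4, 3)ᵀ.
Then v_1 = N · v_2 = (-5, -1, -4, 3)ᵀ.

Sanity check: (A − (-1)·I) v_1 = (0, 0, 0, 0)ᵀ = 0. ✓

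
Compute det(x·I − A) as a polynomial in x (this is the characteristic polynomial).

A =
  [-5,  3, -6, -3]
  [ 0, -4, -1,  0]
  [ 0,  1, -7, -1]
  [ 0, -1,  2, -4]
x^4 + 20*x^3 + 150*x^2 + 500*x + 625

Expanding det(x·I − A) (e.g. by cofactor expansion or by noting that A is similar to its Jordan form J, which has the same characteristic polynomial as A) gives
  χ_A(x) = x^4 + 20*x^3 + 150*x^2 + 500*x + 625
which factors as (x + 5)^4. The eigenvalues (with algebraic multiplicities) are λ = -5 with multiplicity 4.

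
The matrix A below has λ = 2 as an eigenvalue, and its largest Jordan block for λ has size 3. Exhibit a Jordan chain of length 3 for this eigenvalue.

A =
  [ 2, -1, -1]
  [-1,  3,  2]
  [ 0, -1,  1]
A Jordan chain for λ = 2 of length 3:
v_1 = (1, -1, 1)ᵀ
v_2 = (0, -1, 0)ᵀ
v_3 = (1, 0, 0)ᵀ

Let N = A − (2)·I. We want v_3 with N^3 v_3 = 0 but N^2 v_3 ≠ 0; then v_{j-1} := N · v_j for j = 3, …, 2.

Pick v_3 = (1, 0, 0)ᵀ.
Then v_2 = N · v_3 = (0, -1, 0)ᵀ.
Then v_1 = N · v_2 = (1, -1, 1)ᵀ.

Sanity check: (A − (2)·I) v_1 = (0, 0, 0)ᵀ = 0. ✓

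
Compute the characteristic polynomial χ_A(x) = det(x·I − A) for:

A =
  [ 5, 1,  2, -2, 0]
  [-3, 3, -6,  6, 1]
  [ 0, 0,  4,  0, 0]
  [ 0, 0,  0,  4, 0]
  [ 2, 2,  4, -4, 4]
x^5 - 20*x^4 + 160*x^3 - 640*x^2 + 1280*x - 1024

Expanding det(x·I − A) (e.g. by cofactor expansion or by noting that A is similar to its Jordan form J, which has the same characteristic polynomial as A) gives
  χ_A(x) = x^5 - 20*x^4 + 160*x^3 - 640*x^2 + 1280*x - 1024
which factors as (x - 4)^5. The eigenvalues (with algebraic multiplicities) are λ = 4 with multiplicity 5.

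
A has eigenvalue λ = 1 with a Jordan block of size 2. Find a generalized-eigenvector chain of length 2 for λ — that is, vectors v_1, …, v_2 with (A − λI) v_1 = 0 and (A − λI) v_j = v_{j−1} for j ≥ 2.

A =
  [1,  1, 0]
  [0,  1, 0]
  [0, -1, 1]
A Jordan chain for λ = 1 of length 2:
v_1 = (1, 0, -1)ᵀ
v_2 = (0, 1, 0)ᵀ

Let N = A − (1)·I. We want v_2 with N^2 v_2 = 0 but N^1 v_2 ≠ 0; then v_{j-1} := N · v_j for j = 2, …, 2.

Pick v_2 = (0, 1, 0)ᵀ.
Then v_1 = N · v_2 = (1, 0, -1)ᵀ.

Sanity check: (A − (1)·I) v_1 = (0, 0, 0)ᵀ = 0. ✓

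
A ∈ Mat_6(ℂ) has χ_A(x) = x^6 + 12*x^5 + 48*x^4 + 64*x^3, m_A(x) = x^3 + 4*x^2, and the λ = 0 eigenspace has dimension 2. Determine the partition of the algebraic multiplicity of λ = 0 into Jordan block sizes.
Block sizes for λ = 0: [2, 1]

Step 1 — from the characteristic polynomial, algebraic multiplicity of λ = 0 is 3. From dim ker(A − (0)·I) = 2, there are exactly 2 Jordan blocks for λ = 0.
Step 2 — from the minimal polynomial, the factor (x − 0)^2 tells us the largest block for λ = 0 has size 2.
Step 3 — with total size 3, 2 blocks, and largest block 2, the block sizes (in nonincreasing order) are [2, 1].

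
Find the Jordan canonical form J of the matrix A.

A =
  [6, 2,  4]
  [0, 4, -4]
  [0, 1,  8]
J_2(6) ⊕ J_1(6)

The characteristic polynomial is
  det(x·I − A) = x^3 - 18*x^2 + 108*x - 216 = (x - 6)^3

Eigenvalues and multiplicities (the geometric multiplicity of λ is n − rank(A − λI), which equals the number of Jordan blocks for λ):
  λ = 6: algebraic multiplicity = 3, geometric multiplicity = 2

Determining the block sizes for each eigenvalue:
  λ = 6: 2 blocks summing to 3 forces exactly one block of size 2 and the rest size 1 → block sizes [2, 1]

Assembling the blocks gives a Jordan form
J =
  [6, 1, 0]
  [0, 6, 0]
  [0, 0, 6]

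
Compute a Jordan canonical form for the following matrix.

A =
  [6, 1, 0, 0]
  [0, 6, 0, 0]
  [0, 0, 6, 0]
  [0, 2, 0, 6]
J_2(6) ⊕ J_1(6) ⊕ J_1(6)

The characteristic polynomial is
  det(x·I − A) = x^4 - 24*x^3 + 216*x^2 - 864*x + 1296 = (x - 6)^4

Eigenvalues and multiplicities (the geometric multiplicity of λ is n − rank(A − λI), which equals the number of Jordan blocks for λ):
  λ = 6: algebraic multiplicity = 4, geometric multiplicity = 3

Determining the block sizes for each eigenvalue:
  λ = 6: 3 blocks summing to 4 forces exactly one block of size 2 and the rest size 1 → block sizes [2, 1, 1]

Assembling the blocks gives a Jordan form
J =
  [6, 1, 0, 0]
  [0, 6, 0, 0]
  [0, 0, 6, 0]
  [0, 0, 0, 6]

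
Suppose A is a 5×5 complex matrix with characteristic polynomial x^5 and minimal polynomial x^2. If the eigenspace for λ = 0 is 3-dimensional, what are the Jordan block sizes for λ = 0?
Block sizes for λ = 0: [2, 2, 1]

Step 1 — from the characteristic polynomial, algebraic multiplicity of λ = 0 is 5. From dim ker(A − (0)·I) = 3, there are exactly 3 Jordan blocks for λ = 0.
Step 2 — from the minimal polynomial, the factor (x − 0)^2 tells us the largest block for λ = 0 has size 2.
Step 3 — with total size 5, 3 blocks, and largest block 2, the block sizes (in nonincreasing order) are [2, 2, 1].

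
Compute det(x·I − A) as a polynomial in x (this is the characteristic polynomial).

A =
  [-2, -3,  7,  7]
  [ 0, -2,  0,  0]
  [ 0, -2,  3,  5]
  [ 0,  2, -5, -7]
x^4 + 8*x^3 + 24*x^2 + 32*x + 16

Expanding det(x·I − A) (e.g. by cofactor expansion or by noting that A is similar to its Jordan form J, which has the same characteristic polynomial as A) gives
  χ_A(x) = x^4 + 8*x^3 + 24*x^2 + 32*x + 16
which factors as (x + 2)^4. The eigenvalues (with algebraic multiplicities) are λ = -2 with multiplicity 4.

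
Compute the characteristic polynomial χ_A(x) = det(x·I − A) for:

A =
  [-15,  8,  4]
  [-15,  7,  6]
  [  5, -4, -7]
x^3 + 15*x^2 + 75*x + 125

Expanding det(x·I − A) (e.g. by cofactor expansion or by noting that A is similar to its Jordan form J, which has the same characteristic polynomial as A) gives
  χ_A(x) = x^3 + 15*x^2 + 75*x + 125
which factors as (x + 5)^3. The eigenvalues (with algebraic multiplicities) are λ = -5 with multiplicity 3.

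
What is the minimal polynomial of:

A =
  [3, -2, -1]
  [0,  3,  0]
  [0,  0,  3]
x^2 - 6*x + 9

The characteristic polynomial is χ_A(x) = (x - 3)^3, so the eigenvalues are known. The minimal polynomial is
  m_A(x) = Π_λ (x − λ)^{k_λ}
where k_λ is the size of the *largest* Jordan block for λ (equivalently, the smallest k with (A − λI)^k v = 0 for every generalised eigenvector v of λ).

  λ = 3: largest Jordan block has size 2, contributing (x − 3)^2

So m_A(x) = (x - 3)^2 = x^2 - 6*x + 9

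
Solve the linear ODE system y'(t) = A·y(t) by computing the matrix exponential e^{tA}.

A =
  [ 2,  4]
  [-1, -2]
e^{tA} =
  [2*t + 1, 4*t]
  [-t, 1 - 2*t]

Strategy: write A = P · J · P⁻¹ where J is a Jordan canonical form, so e^{tA} = P · e^{tJ} · P⁻¹, and e^{tJ} can be computed block-by-block.

A has Jordan form
J =
  [0, 1]
  [0, 0]
(up to reordering of blocks).

Per-block formulas:
  For a 2×2 Jordan block J_2(0): exp(t · J_2(0)) = e^(0t)·(I + t·N), where N is the 2×2 nilpotent shift.

After assembling e^{tJ} and conjugating by P, we get:

e^{tA} =
  [2*t + 1, 4*t]
  [-t, 1 - 2*t]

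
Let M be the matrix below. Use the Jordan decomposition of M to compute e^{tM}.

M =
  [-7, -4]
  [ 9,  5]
e^{tM} =
  [-6*t*exp(-t) + exp(-t), -4*t*exp(-t)]
  [9*t*exp(-t), 6*t*exp(-t) + exp(-t)]

Strategy: write M = P · J · P⁻¹ where J is a Jordan canonical form, so e^{tM} = P · e^{tJ} · P⁻¹, and e^{tJ} can be computed block-by-block.

M has Jordan form
J =
  [-1,  1]
  [ 0, -1]
(up to reordering of blocks).

Per-block formulas:
  For a 2×2 Jordan block J_2(-1): exp(t · J_2(-1)) = e^(-1t)·(I + t·N), where N is the 2×2 nilpotent shift.

After assembling e^{tJ} and conjugating by P, we get:

e^{tM} =
  [-6*t*exp(-t) + exp(-t), -4*t*exp(-t)]
  [9*t*exp(-t), 6*t*exp(-t) + exp(-t)]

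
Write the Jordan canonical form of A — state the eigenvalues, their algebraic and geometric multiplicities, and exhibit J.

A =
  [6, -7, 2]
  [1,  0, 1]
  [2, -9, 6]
J_3(4)

The characteristic polynomial is
  det(x·I − A) = x^3 - 12*x^2 + 48*x - 64 = (x - 4)^3

Eigenvalues and multiplicities (the geometric multiplicity of λ is n − rank(A − λI), which equals the number of Jordan blocks for λ):
  λ = 4: algebraic multiplicity = 3, geometric multiplicity = 1

Determining the block sizes for each eigenvalue:
  λ = 4: one block (gm = 1), so the single block has size am = 3 → block sizes [3]

Assembling the blocks gives a Jordan form
J =
  [4, 1, 0]
  [0, 4, 1]
  [0, 0, 4]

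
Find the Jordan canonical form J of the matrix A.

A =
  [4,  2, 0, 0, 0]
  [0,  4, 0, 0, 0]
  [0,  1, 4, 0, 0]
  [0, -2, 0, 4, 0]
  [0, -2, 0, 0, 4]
J_2(4) ⊕ J_1(4) ⊕ J_1(4) ⊕ J_1(4)

The characteristic polynomial is
  det(x·I − A) = x^5 - 20*x^4 + 160*x^3 - 640*x^2 + 1280*x - 1024 = (x - 4)^5

Eigenvalues and multiplicities (the geometric multiplicity of λ is n − rank(A − λI), which equals the number of Jordan blocks for λ):
  λ = 4: algebraic multiplicity = 5, geometric multiplicity = 4

Determining the block sizes for each eigenvalue:
  λ = 4: 4 blocks summing to 5 forces exactly one block of size 2 and the rest size 1 → block sizes [2, 1, 1, 1]

Assembling the blocks gives a Jordan form
J =
  [4, 1, 0, 0, 0]
  [0, 4, 0, 0, 0]
  [0, 0, 4, 0, 0]
  [0, 0, 0, 4, 0]
  [0, 0, 0, 0, 4]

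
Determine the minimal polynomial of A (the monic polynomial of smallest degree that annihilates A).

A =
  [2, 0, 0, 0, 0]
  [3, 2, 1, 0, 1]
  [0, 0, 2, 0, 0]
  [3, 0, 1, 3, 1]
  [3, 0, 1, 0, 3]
x^3 - 8*x^2 + 21*x - 18

The characteristic polynomial is χ_A(x) = (x - 3)^2*(x - 2)^3, so the eigenvalues are known. The minimal polynomial is
  m_A(x) = Π_λ (x − λ)^{k_λ}
where k_λ is the size of the *largest* Jordan block for λ (equivalently, the smallest k with (A − λI)^k v = 0 for every generalised eigenvector v of λ).

  λ = 2: largest Jordan block has size 1, contributing (x − 2)
  λ = 3: largest Jordan block has size 2, contributing (x − 3)^2

So m_A(x) = (x - 3)^2*(x - 2) = x^3 - 8*x^2 + 21*x - 18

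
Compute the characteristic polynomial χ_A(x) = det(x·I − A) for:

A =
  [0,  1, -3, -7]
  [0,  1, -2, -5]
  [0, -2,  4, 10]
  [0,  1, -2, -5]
x^4

Expanding det(x·I − A) (e.g. by cofactor expansion or by noting that A is similar to its Jordan form J, which has the same characteristic polynomial as A) gives
  χ_A(x) = x^4
which factors as x^4. The eigenvalues (with algebraic multiplicities) are λ = 0 with multiplicity 4.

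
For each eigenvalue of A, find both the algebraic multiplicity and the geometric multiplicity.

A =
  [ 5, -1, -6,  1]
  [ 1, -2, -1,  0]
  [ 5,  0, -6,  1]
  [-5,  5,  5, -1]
λ = -1: alg = 4, geom = 2

Step 1 — factor the characteristic polynomial to read off the algebraic multiplicities:
  χ_A(x) = (x + 1)^4

Step 2 — compute geometric multiplicities via the rank-nullity identity g(λ) = n − rank(A − λI):
  rank(A − (-1)·I) = 2, so dim ker(A − (-1)·I) = n − 2 = 2

Summary:
  λ = -1: algebraic multiplicity = 4, geometric multiplicity = 2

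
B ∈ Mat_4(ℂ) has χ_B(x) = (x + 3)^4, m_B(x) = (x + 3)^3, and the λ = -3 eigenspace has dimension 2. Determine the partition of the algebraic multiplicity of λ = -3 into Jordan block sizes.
Block sizes for λ = -3: [3, 1]

Step 1 — from the characteristic polynomial, algebraic multiplicity of λ = -3 is 4. From dim ker(B − (-3)·I) = 2, there are exactly 2 Jordan blocks for λ = -3.
Step 2 — from the minimal polynomial, the factor (x + 3)^3 tells us the largest block for λ = -3 has size 3.
Step 3 — with total size 4, 2 blocks, and largest block 3, the block sizes (in nonincreasing order) are [3, 1].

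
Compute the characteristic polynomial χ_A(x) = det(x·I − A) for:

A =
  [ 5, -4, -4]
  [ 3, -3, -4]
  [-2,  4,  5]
x^3 - 7*x^2 + 15*x - 9

Expanding det(x·I − A) (e.g. by cofactor expansion or by noting that A is similar to its Jordan form J, which has the same characteristic polynomial as A) gives
  χ_A(x) = x^3 - 7*x^2 + 15*x - 9
which factors as (x - 3)^2*(x - 1). The eigenvalues (with algebraic multiplicities) are λ = 1 with multiplicity 1, λ = 3 with multiplicity 2.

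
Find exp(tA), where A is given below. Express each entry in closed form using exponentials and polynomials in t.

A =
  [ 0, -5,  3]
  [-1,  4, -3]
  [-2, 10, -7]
e^{tA} =
  [t*exp(-t) + exp(-t), -5*t*exp(-t), 3*t*exp(-t)]
  [-t*exp(-t), 5*t*exp(-t) + exp(-t), -3*t*exp(-t)]
  [-2*t*exp(-t), 10*t*exp(-t), -6*t*exp(-t) + exp(-t)]

Strategy: write A = P · J · P⁻¹ where J is a Jordan canonical form, so e^{tA} = P · e^{tJ} · P⁻¹, and e^{tJ} can be computed block-by-block.

A has Jordan form
J =
  [-1,  1,  0]
  [ 0, -1,  0]
  [ 0,  0, -1]
(up to reordering of blocks).

Per-block formulas:
  For a 2×2 Jordan block J_2(-1): exp(t · J_2(-1)) = e^(-1t)·(I + t·N), where N is the 2×2 nilpotent shift.
  For a 1×1 block at λ = -1: exp(t · [-1]) = [e^(-1t)].

After assembling e^{tJ} and conjugating by P, we get:

e^{tA} =
  [t*exp(-t) + exp(-t), -5*t*exp(-t), 3*t*exp(-t)]
  [-t*exp(-t), 5*t*exp(-t) + exp(-t), -3*t*exp(-t)]
  [-2*t*exp(-t), 10*t*exp(-t), -6*t*exp(-t) + exp(-t)]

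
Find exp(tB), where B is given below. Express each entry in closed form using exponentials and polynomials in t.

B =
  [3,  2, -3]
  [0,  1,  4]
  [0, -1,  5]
e^{tB} =
  [exp(3*t), -t^2*exp(3*t)/2 + 2*t*exp(3*t), t^2*exp(3*t) - 3*t*exp(3*t)]
  [0, -2*t*exp(3*t) + exp(3*t), 4*t*exp(3*t)]
  [0, -t*exp(3*t), 2*t*exp(3*t) + exp(3*t)]

Strategy: write B = P · J · P⁻¹ where J is a Jordan canonical form, so e^{tB} = P · e^{tJ} · P⁻¹, and e^{tJ} can be computed block-by-block.

B has Jordan form
J =
  [3, 1, 0]
  [0, 3, 1]
  [0, 0, 3]
(up to reordering of blocks).

Per-block formulas:
  For a 3×3 Jordan block J_3(3): exp(t · J_3(3)) = e^(3t)·(I + t·N + (t^2/2)·N^2), where N is the 3×3 nilpotent shift.

After assembling e^{tJ} and conjugating by P, we get:

e^{tB} =
  [exp(3*t), -t^2*exp(3*t)/2 + 2*t*exp(3*t), t^2*exp(3*t) - 3*t*exp(3*t)]
  [0, -2*t*exp(3*t) + exp(3*t), 4*t*exp(3*t)]
  [0, -t*exp(3*t), 2*t*exp(3*t) + exp(3*t)]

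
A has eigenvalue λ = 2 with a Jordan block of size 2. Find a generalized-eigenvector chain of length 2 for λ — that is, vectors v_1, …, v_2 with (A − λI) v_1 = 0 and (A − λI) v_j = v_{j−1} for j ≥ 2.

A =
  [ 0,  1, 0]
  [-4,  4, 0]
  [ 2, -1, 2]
A Jordan chain for λ = 2 of length 2:
v_1 = (-2, -4, 2)ᵀ
v_2 = (1, 0, 0)ᵀ

Let N = A − (2)·I. We want v_2 with N^2 v_2 = 0 but N^1 v_2 ≠ 0; then v_{j-1} := N · v_j for j = 2, …, 2.

Pick v_2 = (1, 0, 0)ᵀ.
Then v_1 = N · v_2 = (-2, -4, 2)ᵀ.

Sanity check: (A − (2)·I) v_1 = (0, 0, 0)ᵀ = 0. ✓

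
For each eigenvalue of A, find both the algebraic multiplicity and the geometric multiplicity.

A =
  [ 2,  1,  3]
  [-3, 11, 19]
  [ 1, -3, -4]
λ = 3: alg = 3, geom = 1

Step 1 — factor the characteristic polynomial to read off the algebraic multiplicities:
  χ_A(x) = (x - 3)^3

Step 2 — compute geometric multiplicities via the rank-nullity identity g(λ) = n − rank(A − λI):
  rank(A − (3)·I) = 2, so dim ker(A − (3)·I) = n − 2 = 1

Summary:
  λ = 3: algebraic multiplicity = 3, geometric multiplicity = 1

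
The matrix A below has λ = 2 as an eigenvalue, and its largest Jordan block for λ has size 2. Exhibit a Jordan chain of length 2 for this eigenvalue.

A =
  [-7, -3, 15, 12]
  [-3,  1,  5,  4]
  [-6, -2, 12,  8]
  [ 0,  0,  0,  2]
A Jordan chain for λ = 2 of length 2:
v_1 = (-9, -3, -6, 0)ᵀ
v_2 = (1, 0, 0, 0)ᵀ

Let N = A − (2)·I. We want v_2 with N^2 v_2 = 0 but N^1 v_2 ≠ 0; then v_{j-1} := N · v_j for j = 2, …, 2.

Pick v_2 = (1, 0, 0, 0)ᵀ.
Then v_1 = N · v_2 = (-9, -3, -6, 0)ᵀ.

Sanity check: (A − (2)·I) v_1 = (0, 0, 0, 0)ᵀ = 0. ✓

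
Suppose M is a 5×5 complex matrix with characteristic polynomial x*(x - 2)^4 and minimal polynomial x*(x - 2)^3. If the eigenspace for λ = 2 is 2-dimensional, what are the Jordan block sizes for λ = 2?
Block sizes for λ = 2: [3, 1]

Step 1 — from the characteristic polynomial, algebraic multiplicity of λ = 2 is 4. From dim ker(M − (2)·I) = 2, there are exactly 2 Jordan blocks for λ = 2.
Step 2 — from the minimal polynomial, the factor (x − 2)^3 tells us the largest block for λ = 2 has size 3.
Step 3 — with total size 4, 2 blocks, and largest block 3, the block sizes (in nonincreasing order) are [3, 1].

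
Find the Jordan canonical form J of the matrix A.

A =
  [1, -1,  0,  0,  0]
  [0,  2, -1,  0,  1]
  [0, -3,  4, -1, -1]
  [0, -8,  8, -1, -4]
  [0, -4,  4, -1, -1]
J_3(1) ⊕ J_2(1)

The characteristic polynomial is
  det(x·I − A) = x^5 - 5*x^4 + 10*x^3 - 10*x^2 + 5*x - 1 = (x - 1)^5

Eigenvalues and multiplicities (the geometric multiplicity of λ is n − rank(A − λI), which equals the number of Jordan blocks for λ):
  λ = 1: algebraic multiplicity = 5, geometric multiplicity = 2

Determining the block sizes for each eigenvalue:
  λ = 1: with am = 5 and gm = 2, the partition is not yet determined (e.g. several partitions of 5 into 2 parts exist). Let N = A − (1)·I. Computing rank(N^1) = 3, rank(N^2) = 1, rank(N^3) = 0; the number of blocks of size ≥ j is rank(N^{j−1}) − rank(N^j), giving [2, 2, 1]. So we have 1 block(s) of size 3, 1 block(s) of size 2 → block sizes [3, 2]

Assembling the blocks gives a Jordan form
J =
  [1, 1, 0, 0, 0]
  [0, 1, 1, 0, 0]
  [0, 0, 1, 0, 0]
  [0, 0, 0, 1, 1]
  [0, 0, 0, 0, 1]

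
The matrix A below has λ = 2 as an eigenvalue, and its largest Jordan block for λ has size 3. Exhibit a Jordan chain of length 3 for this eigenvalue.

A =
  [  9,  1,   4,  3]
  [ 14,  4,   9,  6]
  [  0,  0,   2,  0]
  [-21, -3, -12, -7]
A Jordan chain for λ = 2 of length 3:
v_1 = (1, 2, 0, -3)ᵀ
v_2 = (4, 9, 0, -12)ᵀ
v_3 = (0, 0, 1, 0)ᵀ

Let N = A − (2)·I. We want v_3 with N^3 v_3 = 0 but N^2 v_3 ≠ 0; then v_{j-1} := N · v_j for j = 3, …, 2.

Pick v_3 = (0, 0, 1, 0)ᵀ.
Then v_2 = N · v_3 = (4, 9, 0, -12)ᵀ.
Then v_1 = N · v_2 = (1, 2, 0, -3)ᵀ.

Sanity check: (A − (2)·I) v_1 = (0, 0, 0, 0)ᵀ = 0. ✓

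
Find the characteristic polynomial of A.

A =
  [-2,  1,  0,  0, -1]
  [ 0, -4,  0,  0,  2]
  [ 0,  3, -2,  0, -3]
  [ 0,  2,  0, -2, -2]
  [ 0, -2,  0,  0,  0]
x^5 + 10*x^4 + 40*x^3 + 80*x^2 + 80*x + 32

Expanding det(x·I − A) (e.g. by cofactor expansion or by noting that A is similar to its Jordan form J, which has the same characteristic polynomial as A) gives
  χ_A(x) = x^5 + 10*x^4 + 40*x^3 + 80*x^2 + 80*x + 32
which factors as (x + 2)^5. The eigenvalues (with algebraic multiplicities) are λ = -2 with multiplicity 5.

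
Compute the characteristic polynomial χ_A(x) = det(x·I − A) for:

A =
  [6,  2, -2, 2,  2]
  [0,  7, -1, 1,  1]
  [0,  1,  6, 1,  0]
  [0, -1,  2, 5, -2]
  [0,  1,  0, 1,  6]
x^5 - 30*x^4 + 360*x^3 - 2160*x^2 + 6480*x - 7776

Expanding det(x·I − A) (e.g. by cofactor expansion or by noting that A is similar to its Jordan form J, which has the same characteristic polynomial as A) gives
  χ_A(x) = x^5 - 30*x^4 + 360*x^3 - 2160*x^2 + 6480*x - 7776
which factors as (x - 6)^5. The eigenvalues (with algebraic multiplicities) are λ = 6 with multiplicity 5.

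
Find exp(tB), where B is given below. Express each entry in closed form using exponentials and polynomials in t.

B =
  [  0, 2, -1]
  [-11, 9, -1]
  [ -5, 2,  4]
e^{tB} =
  [-t*exp(5*t) - exp(5*t) + 2*exp(3*t), exp(5*t) - exp(3*t), t*exp(5*t) - exp(5*t) + exp(3*t)]
  [-3*t*exp(5*t) - 4*exp(5*t) + 4*exp(3*t), 3*exp(5*t) - 2*exp(3*t), 3*t*exp(5*t) - 2*exp(5*t) + 2*exp(3*t)]
  [-t*exp(5*t) - 2*exp(5*t) + 2*exp(3*t), exp(5*t) - exp(3*t), t*exp(5*t) + exp(3*t)]

Strategy: write B = P · J · P⁻¹ where J is a Jordan canonical form, so e^{tB} = P · e^{tJ} · P⁻¹, and e^{tJ} can be computed block-by-block.

B has Jordan form
J =
  [3, 0, 0]
  [0, 5, 1]
  [0, 0, 5]
(up to reordering of blocks).

Per-block formulas:
  For a 2×2 Jordan block J_2(5): exp(t · J_2(5)) = e^(5t)·(I + t·N), where N is the 2×2 nilpotent shift.
  For a 1×1 block at λ = 3: exp(t · [3]) = [e^(3t)].

After assembling e^{tJ} and conjugating by P, we get:

e^{tB} =
  [-t*exp(5*t) - exp(5*t) + 2*exp(3*t), exp(5*t) - exp(3*t), t*exp(5*t) - exp(5*t) + exp(3*t)]
  [-3*t*exp(5*t) - 4*exp(5*t) + 4*exp(3*t), 3*exp(5*t) - 2*exp(3*t), 3*t*exp(5*t) - 2*exp(5*t) + 2*exp(3*t)]
  [-t*exp(5*t) - 2*exp(5*t) + 2*exp(3*t), exp(5*t) - exp(3*t), t*exp(5*t) + exp(3*t)]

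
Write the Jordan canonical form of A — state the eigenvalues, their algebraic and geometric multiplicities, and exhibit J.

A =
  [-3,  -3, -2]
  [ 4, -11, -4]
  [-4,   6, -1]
J_2(-5) ⊕ J_1(-5)

The characteristic polynomial is
  det(x·I − A) = x^3 + 15*x^2 + 75*x + 125 = (x + 5)^3

Eigenvalues and multiplicities (the geometric multiplicity of λ is n − rank(A − λI), which equals the number of Jordan blocks for λ):
  λ = -5: algebraic multiplicity = 3, geometric multiplicity = 2

Determining the block sizes for each eigenvalue:
  λ = -5: 2 blocks summing to 3 forces exactly one block of size 2 and the rest size 1 → block sizes [2, 1]

Assembling the blocks gives a Jordan form
J =
  [-5,  1,  0]
  [ 0, -5,  0]
  [ 0,  0, -5]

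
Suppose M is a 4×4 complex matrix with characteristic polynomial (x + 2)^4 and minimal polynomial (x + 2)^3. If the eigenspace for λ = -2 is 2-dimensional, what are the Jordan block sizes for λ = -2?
Block sizes for λ = -2: [3, 1]

Step 1 — from the characteristic polynomial, algebraic multiplicity of λ = -2 is 4. From dim ker(M − (-2)·I) = 2, there are exactly 2 Jordan blocks for λ = -2.
Step 2 — from the minimal polynomial, the factor (x + 2)^3 tells us the largest block for λ = -2 has size 3.
Step 3 — with total size 4, 2 blocks, and largest block 3, the block sizes (in nonincreasing order) are [3, 1].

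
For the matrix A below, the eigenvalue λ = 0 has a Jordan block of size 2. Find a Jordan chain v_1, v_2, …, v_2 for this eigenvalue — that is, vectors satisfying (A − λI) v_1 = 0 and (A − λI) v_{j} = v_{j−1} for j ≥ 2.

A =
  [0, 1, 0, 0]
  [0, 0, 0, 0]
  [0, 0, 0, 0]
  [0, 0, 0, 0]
A Jordan chain for λ = 0 of length 2:
v_1 = (1, 0, 0, 0)ᵀ
v_2 = (0, 1, 0, 0)ᵀ

Let N = A − (0)·I. We want v_2 with N^2 v_2 = 0 but N^1 v_2 ≠ 0; then v_{j-1} := N · v_j for j = 2, …, 2.

Pick v_2 = (0, 1, 0, 0)ᵀ.
Then v_1 = N · v_2 = (1, 0, 0, 0)ᵀ.

Sanity check: (A − (0)·I) v_1 = (0, 0, 0, 0)ᵀ = 0. ✓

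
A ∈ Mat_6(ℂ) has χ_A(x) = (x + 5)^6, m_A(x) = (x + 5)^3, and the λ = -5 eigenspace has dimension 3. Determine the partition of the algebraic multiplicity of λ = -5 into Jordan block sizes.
Block sizes for λ = -5: [3, 2, 1]

Step 1 — from the characteristic polynomial, algebraic multiplicity of λ = -5 is 6. From dim ker(A − (-5)·I) = 3, there are exactly 3 Jordan blocks for λ = -5.
Step 2 — from the minimal polynomial, the factor (x + 5)^3 tells us the largest block for λ = -5 has size 3.
Step 3 — with total size 6, 3 blocks, and largest block 3, the block sizes (in nonincreasing order) are [3, 2, 1].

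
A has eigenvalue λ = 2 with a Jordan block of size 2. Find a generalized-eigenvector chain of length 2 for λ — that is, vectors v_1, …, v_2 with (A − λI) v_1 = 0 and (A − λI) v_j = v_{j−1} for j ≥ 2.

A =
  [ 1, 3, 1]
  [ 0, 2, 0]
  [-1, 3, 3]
A Jordan chain for λ = 2 of length 2:
v_1 = (-1, 0, -1)ᵀ
v_2 = (1, 0, 0)ᵀ

Let N = A − (2)·I. We want v_2 with N^2 v_2 = 0 but N^1 v_2 ≠ 0; then v_{j-1} := N · v_j for j = 2, …, 2.

Pick v_2 = (1, 0, 0)ᵀ.
Then v_1 = N · v_2 = (-1, 0, -1)ᵀ.

Sanity check: (A − (2)·I) v_1 = (0, 0, 0)ᵀ = 0. ✓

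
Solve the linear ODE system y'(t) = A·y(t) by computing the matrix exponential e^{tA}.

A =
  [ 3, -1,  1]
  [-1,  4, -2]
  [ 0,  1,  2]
e^{tA} =
  [t^2*exp(3*t)/2 + exp(3*t), -t*exp(3*t), t^2*exp(3*t)/2 + t*exp(3*t)]
  [-t^2*exp(3*t)/2 - t*exp(3*t), t*exp(3*t) + exp(3*t), -t^2*exp(3*t)/2 - 2*t*exp(3*t)]
  [-t^2*exp(3*t)/2, t*exp(3*t), -t^2*exp(3*t)/2 - t*exp(3*t) + exp(3*t)]

Strategy: write A = P · J · P⁻¹ where J is a Jordan canonical form, so e^{tA} = P · e^{tJ} · P⁻¹, and e^{tJ} can be computed block-by-block.

A has Jordan form
J =
  [3, 1, 0]
  [0, 3, 1]
  [0, 0, 3]
(up to reordering of blocks).

Per-block formulas:
  For a 3×3 Jordan block J_3(3): exp(t · J_3(3)) = e^(3t)·(I + t·N + (t^2/2)·N^2), where N is the 3×3 nilpotent shift.

After assembling e^{tJ} and conjugating by P, we get:

e^{tA} =
  [t^2*exp(3*t)/2 + exp(3*t), -t*exp(3*t), t^2*exp(3*t)/2 + t*exp(3*t)]
  [-t^2*exp(3*t)/2 - t*exp(3*t), t*exp(3*t) + exp(3*t), -t^2*exp(3*t)/2 - 2*t*exp(3*t)]
  [-t^2*exp(3*t)/2, t*exp(3*t), -t^2*exp(3*t)/2 - t*exp(3*t) + exp(3*t)]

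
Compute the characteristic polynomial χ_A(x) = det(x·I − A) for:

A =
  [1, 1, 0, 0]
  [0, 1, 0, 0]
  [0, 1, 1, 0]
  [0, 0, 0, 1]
x^4 - 4*x^3 + 6*x^2 - 4*x + 1

Expanding det(x·I − A) (e.g. by cofactor expansion or by noting that A is similar to its Jordan form J, which has the same characteristic polynomial as A) gives
  χ_A(x) = x^4 - 4*x^3 + 6*x^2 - 4*x + 1
which factors as (x - 1)^4. The eigenvalues (with algebraic multiplicities) are λ = 1 with multiplicity 4.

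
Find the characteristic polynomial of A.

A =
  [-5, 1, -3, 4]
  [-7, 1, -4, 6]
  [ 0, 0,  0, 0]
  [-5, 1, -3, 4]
x^4

Expanding det(x·I − A) (e.g. by cofactor expansion or by noting that A is similar to its Jordan form J, which has the same characteristic polynomial as A) gives
  χ_A(x) = x^4
which factors as x^4. The eigenvalues (with algebraic multiplicities) are λ = 0 with multiplicity 4.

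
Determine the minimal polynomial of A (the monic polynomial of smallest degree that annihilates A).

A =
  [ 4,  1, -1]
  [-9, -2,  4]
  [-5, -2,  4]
x^3 - 6*x^2 + 12*x - 8

The characteristic polynomial is χ_A(x) = (x - 2)^3, so the eigenvalues are known. The minimal polynomial is
  m_A(x) = Π_λ (x − λ)^{k_λ}
where k_λ is the size of the *largest* Jordan block for λ (equivalently, the smallest k with (A − λI)^k v = 0 for every generalised eigenvector v of λ).

  λ = 2: largest Jordan block has size 3, contributing (x − 2)^3

So m_A(x) = (x - 2)^3 = x^3 - 6*x^2 + 12*x - 8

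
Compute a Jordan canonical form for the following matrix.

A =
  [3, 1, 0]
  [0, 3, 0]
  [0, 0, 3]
J_2(3) ⊕ J_1(3)

The characteristic polynomial is
  det(x·I − A) = x^3 - 9*x^2 + 27*x - 27 = (x - 3)^3

Eigenvalues and multiplicities (the geometric multiplicity of λ is n − rank(A − λI), which equals the number of Jordan blocks for λ):
  λ = 3: algebraic multiplicity = 3, geometric multiplicity = 2

Determining the block sizes for each eigenvalue:
  λ = 3: 2 blocks summing to 3 forces exactly one block of size 2 and the rest size 1 → block sizes [2, 1]

Assembling the blocks gives a Jordan form
J =
  [3, 1, 0]
  [0, 3, 0]
  [0, 0, 3]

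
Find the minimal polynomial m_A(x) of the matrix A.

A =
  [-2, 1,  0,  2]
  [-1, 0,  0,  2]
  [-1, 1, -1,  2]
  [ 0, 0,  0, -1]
x^2 + 2*x + 1

The characteristic polynomial is χ_A(x) = (x + 1)^4, so the eigenvalues are known. The minimal polynomial is
  m_A(x) = Π_λ (x − λ)^{k_λ}
where k_λ is the size of the *largest* Jordan block for λ (equivalently, the smallest k with (A − λI)^k v = 0 for every generalised eigenvector v of λ).

  λ = -1: largest Jordan block has size 2, contributing (x + 1)^2

So m_A(x) = (x + 1)^2 = x^2 + 2*x + 1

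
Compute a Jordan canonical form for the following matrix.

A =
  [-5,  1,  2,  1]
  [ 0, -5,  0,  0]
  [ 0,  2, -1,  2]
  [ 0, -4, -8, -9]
J_2(-5) ⊕ J_1(-5) ⊕ J_1(-5)

The characteristic polynomial is
  det(x·I − A) = x^4 + 20*x^3 + 150*x^2 + 500*x + 625 = (x + 5)^4

Eigenvalues and multiplicities (the geometric multiplicity of λ is n − rank(A − λI), which equals the number of Jordan blocks for λ):
  λ = -5: algebraic multiplicity = 4, geometric multiplicity = 3

Determining the block sizes for each eigenvalue:
  λ = -5: 3 blocks summing to 4 forces exactly one block of size 2 and the rest size 1 → block sizes [2, 1, 1]

Assembling the blocks gives a Jordan form
J =
  [-5,  1,  0,  0]
  [ 0, -5,  0,  0]
  [ 0,  0, -5,  0]
  [ 0,  0,  0, -5]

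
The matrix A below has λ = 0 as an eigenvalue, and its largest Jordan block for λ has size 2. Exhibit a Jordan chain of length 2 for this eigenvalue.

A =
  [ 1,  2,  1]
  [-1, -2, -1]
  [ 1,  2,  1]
A Jordan chain for λ = 0 of length 2:
v_1 = (1, -1, 1)ᵀ
v_2 = (1, 0, 0)ᵀ

Let N = A − (0)·I. We want v_2 with N^2 v_2 = 0 but N^1 v_2 ≠ 0; then v_{j-1} := N · v_j for j = 2, …, 2.

Pick v_2 = (1, 0, 0)ᵀ.
Then v_1 = N · v_2 = (1, -1, 1)ᵀ.

Sanity check: (A − (0)·I) v_1 = (0, 0, 0)ᵀ = 0. ✓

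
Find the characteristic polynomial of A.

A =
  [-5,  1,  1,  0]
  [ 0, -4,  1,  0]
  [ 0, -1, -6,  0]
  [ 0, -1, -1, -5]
x^4 + 20*x^3 + 150*x^2 + 500*x + 625

Expanding det(x·I − A) (e.g. by cofactor expansion or by noting that A is similar to its Jordan form J, which has the same characteristic polynomial as A) gives
  χ_A(x) = x^4 + 20*x^3 + 150*x^2 + 500*x + 625
which factors as (x + 5)^4. The eigenvalues (with algebraic multiplicities) are λ = -5 with multiplicity 4.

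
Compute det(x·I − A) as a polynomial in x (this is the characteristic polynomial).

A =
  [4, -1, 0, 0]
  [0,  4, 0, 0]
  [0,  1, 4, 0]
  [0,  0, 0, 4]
x^4 - 16*x^3 + 96*x^2 - 256*x + 256

Expanding det(x·I − A) (e.g. by cofactor expansion or by noting that A is similar to its Jordan form J, which has the same characteristic polynomial as A) gives
  χ_A(x) = x^4 - 16*x^3 + 96*x^2 - 256*x + 256
which factors as (x - 4)^4. The eigenvalues (with algebraic multiplicities) are λ = 4 with multiplicity 4.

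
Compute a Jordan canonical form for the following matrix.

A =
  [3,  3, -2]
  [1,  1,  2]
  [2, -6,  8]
J_2(4) ⊕ J_1(4)

The characteristic polynomial is
  det(x·I − A) = x^3 - 12*x^2 + 48*x - 64 = (x - 4)^3

Eigenvalues and multiplicities (the geometric multiplicity of λ is n − rank(A − λI), which equals the number of Jordan blocks for λ):
  λ = 4: algebraic multiplicity = 3, geometric multiplicity = 2

Determining the block sizes for each eigenvalue:
  λ = 4: 2 blocks summing to 3 forces exactly one block of size 2 and the rest size 1 → block sizes [2, 1]

Assembling the blocks gives a Jordan form
J =
  [4, 1, 0]
  [0, 4, 0]
  [0, 0, 4]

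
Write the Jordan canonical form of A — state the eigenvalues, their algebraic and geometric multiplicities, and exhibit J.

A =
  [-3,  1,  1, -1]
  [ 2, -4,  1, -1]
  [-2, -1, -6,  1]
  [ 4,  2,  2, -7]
J_2(-5) ⊕ J_1(-5) ⊕ J_1(-5)

The characteristic polynomial is
  det(x·I − A) = x^4 + 20*x^3 + 150*x^2 + 500*x + 625 = (x + 5)^4

Eigenvalues and multiplicities (the geometric multiplicity of λ is n − rank(A − λI), which equals the number of Jordan blocks for λ):
  λ = -5: algebraic multiplicity = 4, geometric multiplicity = 3

Determining the block sizes for each eigenvalue:
  λ = -5: 3 blocks summing to 4 forces exactly one block of size 2 and the rest size 1 → block sizes [2, 1, 1]

Assembling the blocks gives a Jordan form
J =
  [-5,  1,  0,  0]
  [ 0, -5,  0,  0]
  [ 0,  0, -5,  0]
  [ 0,  0,  0, -5]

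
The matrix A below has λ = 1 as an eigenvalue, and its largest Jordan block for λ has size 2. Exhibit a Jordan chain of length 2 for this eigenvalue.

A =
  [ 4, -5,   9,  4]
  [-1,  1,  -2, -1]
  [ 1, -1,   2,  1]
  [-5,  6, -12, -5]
A Jordan chain for λ = 1 of length 2:
v_1 = (48, -8, 8, -64)ᵀ
v_2 = (2, -3, 3, 0)ᵀ

Let N = A − (1)·I. We want v_2 with N^2 v_2 = 0 but N^1 v_2 ≠ 0; then v_{j-1} := N · v_j for j = 2, …, 2.

Pick v_2 = (2, -3, 3, 0)ᵀ.
Then v_1 = N · v_2 = (48, -8, 8, -64)ᵀ.

Sanity check: (A − (1)·I) v_1 = (0, 0, 0, 0)ᵀ = 0. ✓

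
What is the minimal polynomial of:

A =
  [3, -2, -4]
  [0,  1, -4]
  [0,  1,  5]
x^2 - 6*x + 9

The characteristic polynomial is χ_A(x) = (x - 3)^3, so the eigenvalues are known. The minimal polynomial is
  m_A(x) = Π_λ (x − λ)^{k_λ}
where k_λ is the size of the *largest* Jordan block for λ (equivalently, the smallest k with (A − λI)^k v = 0 for every generalised eigenvector v of λ).

  λ = 3: largest Jordan block has size 2, contributing (x − 3)^2

So m_A(x) = (x - 3)^2 = x^2 - 6*x + 9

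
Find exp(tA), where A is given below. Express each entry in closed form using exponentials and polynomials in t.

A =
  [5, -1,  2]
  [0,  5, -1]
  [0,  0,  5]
e^{tA} =
  [exp(5*t), -t*exp(5*t), t^2*exp(5*t)/2 + 2*t*exp(5*t)]
  [0, exp(5*t), -t*exp(5*t)]
  [0, 0, exp(5*t)]

Strategy: write A = P · J · P⁻¹ where J is a Jordan canonical form, so e^{tA} = P · e^{tJ} · P⁻¹, and e^{tJ} can be computed block-by-block.

A has Jordan form
J =
  [5, 1, 0]
  [0, 5, 1]
  [0, 0, 5]
(up to reordering of blocks).

Per-block formulas:
  For a 3×3 Jordan block J_3(5): exp(t · J_3(5)) = e^(5t)·(I + t·N + (t^2/2)·N^2), where N is the 3×3 nilpotent shift.

After assembling e^{tJ} and conjugating by P, we get:

e^{tA} =
  [exp(5*t), -t*exp(5*t), t^2*exp(5*t)/2 + 2*t*exp(5*t)]
  [0, exp(5*t), -t*exp(5*t)]
  [0, 0, exp(5*t)]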